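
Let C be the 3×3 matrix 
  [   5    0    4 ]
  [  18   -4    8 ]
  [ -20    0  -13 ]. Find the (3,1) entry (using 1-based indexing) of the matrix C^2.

160

Characteristic polynomial: r^3 + 12r^2 + 47r + 60 = (r + 3)(r + 4)(r + 5), so the eigenvalues are -5, -4, -3.
r=-3: eigenvector (1, 2, -2).
r=-4: eigenvector (0, 1, 0).
r=-5: eigenvector (-2, -4, 5).
P = [[1, 0, -2], [2, 1, -4], [-2, 0, 5]], D = diag(-3, -4, -5), P⁻¹ = [[5, 0, 2], [-2, 1, 0], [2, 0, 1]].
C² = P·diag(9, 16, 25)·P⁻¹ = [[-55, 0, -32], [-142, 16, -64], [160, 0, 89]].
The requested entry is 160.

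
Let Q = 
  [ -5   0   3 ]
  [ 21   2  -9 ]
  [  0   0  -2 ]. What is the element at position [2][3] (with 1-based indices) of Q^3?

-351

Characteristic polynomial: λ^3 + 5λ^2 - 4λ - 20 = (λ - 2)(λ + 2)(λ + 5), so the eigenvalues are -5, -2, 2.
λ=-5: eigenvector (1, -3, 0).
λ=2: eigenvector (0, 1, 0).
λ=-2: eigenvector (1, -3, 1).
P = [[1, 0, 1], [-3, 1, -3], [0, 0, 1]], D = diag(-5, 2, -2), P⁻¹ = [[1, 0, -1], [3, 1, 0], [0, 0, 1]].
Q³ = P·diag(-125, 8, -8)·P⁻¹ = [[-125, 0, 117], [399, 8, -351], [0, 0, -8]].
The requested entry is -351.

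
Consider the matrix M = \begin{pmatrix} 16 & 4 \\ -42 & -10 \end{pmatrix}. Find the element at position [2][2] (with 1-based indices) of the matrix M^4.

-1424

Characteristic polynomial: t^2 - 6t + 8 = (t - 4)(t - 2), so the eigenvalues are 2, 4.
t=4: eigenvector (1, -3).
t=2: eigenvector (-2, 7).
P = [[1, -2], [-3, 7]], D = diag(4, 2), P⁻¹ = [[7, 2], [3, 1]].
M⁴ = P·diag(256, 16)·P⁻¹ = [[1696, 480], [-5040, -1424]].
The requested entry is -1424.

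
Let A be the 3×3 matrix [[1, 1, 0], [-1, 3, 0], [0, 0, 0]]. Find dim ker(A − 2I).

1

A − 2I = [[-1, 1, 0], [-1, 1, 0], [0, 0, -2]].
This matrix has rank 2, so its null space has dimension 3 − 2 = 1.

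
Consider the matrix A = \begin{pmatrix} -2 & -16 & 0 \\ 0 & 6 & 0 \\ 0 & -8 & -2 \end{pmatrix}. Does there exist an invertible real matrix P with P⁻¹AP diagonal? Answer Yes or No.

Yes

Characteristic polynomial: p(μ) = μ^3 - 2μ^2 - 20μ - 24 = (μ - 6)(μ + 2)^2.
μ = -2 has algebraic multiplicity 2; rank(A + 2I) = 1, so geometric multiplicity = 2.
Every eigenvalue has geometric = algebraic multiplicity, so A is diagonalizable.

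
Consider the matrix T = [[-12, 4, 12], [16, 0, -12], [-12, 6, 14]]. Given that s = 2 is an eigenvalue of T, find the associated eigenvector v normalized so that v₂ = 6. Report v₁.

T − 2I = [[-14, 4, 12], [16, -2, -12], [-12, 6, 12]].
Solving (T − 2I)v = 0 gives the eigenspace spanned by (-6, 6, -9).
With v₂ = 6, v = (-6, 6, -9), so v₁ = -6.

-6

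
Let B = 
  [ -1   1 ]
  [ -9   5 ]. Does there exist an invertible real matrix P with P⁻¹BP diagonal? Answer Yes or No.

Characteristic polynomial: p(t) = t^2 - 4t + 4 = (t - 2)^2.
t = 2 has algebraic multiplicity 2; rank(B − 2I) = 1, so geometric multiplicity = 1.
Geometric multiplicity < algebraic multiplicity, so B is not diagonalizable.

No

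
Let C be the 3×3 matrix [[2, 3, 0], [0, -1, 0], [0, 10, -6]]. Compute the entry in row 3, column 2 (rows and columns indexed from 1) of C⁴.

-2590

Characteristic polynomial: s^3 + 5s^2 - 8s - 12 = (s - 2)(s + 1)(s + 6), so the eigenvalues are -6, -1, 2.
s=-1: eigenvector (-1, 1, 2).
s=2: eigenvector (1, 0, 0).
s=-6: eigenvector (0, 0, 1).
P = [[-1, 1, 0], [1, 0, 0], [2, 0, 1]], D = diag(-1, 2, -6), P⁻¹ = [[0, 1, 0], [1, 1, 0], [0, -2, 1]].
C⁴ = P·diag(1, 16, 1296)·P⁻¹ = [[16, 15, 0], [0, 1, 0], [0, -2590, 1296]].
The requested entry is -2590.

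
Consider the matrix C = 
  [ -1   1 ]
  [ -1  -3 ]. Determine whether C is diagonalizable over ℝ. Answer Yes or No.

Characteristic polynomial: p(t) = t^2 + 4t + 4 = (t + 2)^2.
t = -2 has algebraic multiplicity 2; rank(C + 2I) = 1, so geometric multiplicity = 1.
Geometric multiplicity < algebraic multiplicity, so C is not diagonalizable.

No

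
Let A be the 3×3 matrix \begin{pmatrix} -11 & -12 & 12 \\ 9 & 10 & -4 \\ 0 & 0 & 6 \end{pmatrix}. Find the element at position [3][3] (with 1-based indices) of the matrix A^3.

216

Characteristic polynomial: λ^3 - 5λ^2 - 8λ + 12 = (λ - 6)(λ - 1)(λ + 2), so the eigenvalues are -2, 1, 6.
λ=1: eigenvector (1, -1, 0).
λ=-2: eigenvector (4, -3, 0).
λ=6: eigenvector (0, 1, 1).
P = [[1, 4, 0], [-1, -3, 1], [0, 0, 1]], D = diag(1, -2, 6), P⁻¹ = [[-3, -4, 4], [1, 1, -1], [0, 0, 1]].
A³ = P·diag(1, -8, 216)·P⁻¹ = [[-35, -36, 36], [27, 28, 188], [0, 0, 216]].
The requested entry is 216.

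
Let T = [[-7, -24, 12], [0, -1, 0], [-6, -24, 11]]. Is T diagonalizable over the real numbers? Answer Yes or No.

Characteristic polynomial: p(r) = r^3 - 3r^2 - 9r - 5 = (r - 5)(r + 1)^2.
r = -1 has algebraic multiplicity 2; rank(T + 1I) = 1, so geometric multiplicity = 2.
Every eigenvalue has geometric = algebraic multiplicity, so T is diagonalizable.

Yes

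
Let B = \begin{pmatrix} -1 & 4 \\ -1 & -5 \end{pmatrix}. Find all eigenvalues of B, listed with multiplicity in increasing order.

Characteristic polynomial: p(t) = t^2 + 6t + 9 = (t + 3)^2.
Roots (with multiplicity): -3, -3.

-3, -3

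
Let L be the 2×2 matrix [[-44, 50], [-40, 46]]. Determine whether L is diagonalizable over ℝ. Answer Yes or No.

Yes

Characteristic polynomial: p(r) = r^2 - 2r - 24 = (r - 6)(r + 4).
All 2 eigenvalues are distinct, so L is diagonalizable.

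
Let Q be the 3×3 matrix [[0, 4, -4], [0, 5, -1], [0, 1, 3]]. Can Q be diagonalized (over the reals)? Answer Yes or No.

No

Characteristic polynomial: p(r) = r^3 - 8r^2 + 16r = r(r - 4)^2.
r = 4 has algebraic multiplicity 2; rank(Q − 4I) = 2, so geometric multiplicity = 1.
Geometric multiplicity < algebraic multiplicity, so Q is not diagonalizable.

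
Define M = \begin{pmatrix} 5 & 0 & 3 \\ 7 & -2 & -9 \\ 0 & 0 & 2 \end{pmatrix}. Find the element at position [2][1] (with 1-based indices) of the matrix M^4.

Characteristic polynomial: t^3 - 5t^2 - 4t + 20 = (t - 5)(t - 2)(t + 2), so the eigenvalues are -2, 2, 5.
t=5: eigenvector (1, 1, 0).
t=2: eigenvector (-1, -4, 1).
t=-2: eigenvector (0, 1, 0).
P = [[1, -1, 0], [1, -4, 1], [0, 1, 0]], D = diag(5, 2, -2), P⁻¹ = [[1, 0, 1], [0, 0, 1], [-1, 1, 3]].
M⁴ = P·diag(625, 16, 16)·P⁻¹ = [[625, 0, 609], [609, 16, 609], [0, 0, 16]].
The requested entry is 609.

609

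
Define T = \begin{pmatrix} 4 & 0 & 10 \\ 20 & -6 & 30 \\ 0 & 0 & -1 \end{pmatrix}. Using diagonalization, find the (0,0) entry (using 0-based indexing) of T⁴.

Characteristic polynomial: μ^3 + 3μ^2 - 22μ - 24 = (μ - 4)(μ + 1)(μ + 6), so the eigenvalues are -6, -1, 4.
μ=-6: eigenvector (0, 1, 0).
μ=4: eigenvector (1, 2, 0).
μ=-1: eigenvector (-2, -2, 1).
P = [[0, 1, -2], [1, 2, -2], [0, 0, 1]], D = diag(-6, 4, -1), P⁻¹ = [[-2, 1, -2], [1, 0, 2], [0, 0, 1]].
T⁴ = P·diag(1296, 256, 1)·P⁻¹ = [[256, 0, 510], [-2080, 1296, -1570], [0, 0, 1]].
The requested entry is 256.

256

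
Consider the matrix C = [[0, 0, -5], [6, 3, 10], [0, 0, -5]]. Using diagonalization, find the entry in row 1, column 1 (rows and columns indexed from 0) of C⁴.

81

Characteristic polynomial: λ^3 + 2λ^2 - 15λ = λ(λ - 3)(λ + 5), so the eigenvalues are -5, 0, 3.
λ=0: eigenvector (1, -2, 0).
λ=-5: eigenvector (1, -2, 1).
λ=3: eigenvector (0, 1, 0).
P = [[1, 1, 0], [-2, -2, 1], [0, 1, 0]], D = diag(0, -5, 3), P⁻¹ = [[1, 0, -1], [0, 0, 1], [2, 1, 0]].
C⁴ = P·diag(0, 625, 81)·P⁻¹ = [[0, 0, 625], [162, 81, -1250], [0, 0, 625]].
The requested entry is 81.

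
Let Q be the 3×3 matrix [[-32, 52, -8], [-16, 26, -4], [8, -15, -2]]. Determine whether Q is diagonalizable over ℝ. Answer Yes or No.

No

Characteristic polynomial: p(μ) = μ^3 + 8μ^2 + 16μ = μ(μ + 4)^2.
μ = -4 has algebraic multiplicity 2; rank(Q + 4I) = 2, so geometric multiplicity = 1.
Geometric multiplicity < algebraic multiplicity, so Q is not diagonalizable.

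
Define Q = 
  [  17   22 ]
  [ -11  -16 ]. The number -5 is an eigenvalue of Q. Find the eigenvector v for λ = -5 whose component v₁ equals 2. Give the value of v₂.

Q + 5I = [[22, 22], [-11, -11]].
Solving (Q + 5I)v = 0 gives the eigenspace spanned by (2, -2).
With v₁ = 2, v = (2, -2), so v₂ = -2.

-2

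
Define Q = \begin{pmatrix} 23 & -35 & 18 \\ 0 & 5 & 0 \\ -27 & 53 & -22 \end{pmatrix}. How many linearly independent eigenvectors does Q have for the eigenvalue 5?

Q − 5I = [[18, -35, 18], [0, 0, 0], [-27, 53, -27]].
This matrix has rank 2, so its null space has dimension 3 − 2 = 1.

1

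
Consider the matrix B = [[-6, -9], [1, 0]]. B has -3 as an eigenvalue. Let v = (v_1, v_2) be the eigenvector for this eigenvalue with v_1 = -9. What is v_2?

B + 3I = [[-3, -9], [1, 3]].
Solving (B + 3I)v = 0 gives the eigenspace spanned by (-9, 3).
With v_1 = -9, v = (-9, 3), so v_2 = 3.

3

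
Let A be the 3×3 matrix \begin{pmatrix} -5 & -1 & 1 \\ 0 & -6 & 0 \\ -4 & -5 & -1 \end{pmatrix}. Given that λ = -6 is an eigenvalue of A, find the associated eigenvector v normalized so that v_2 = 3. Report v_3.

A + 6I = [[1, -1, 1], [0, 0, 0], [-4, -5, 5]].
Solving (A + 6I)v = 0 gives the eigenspace spanned by (0, 3, 3).
With v_2 = 3, v = (0, 3, 3), so v_3 = 3.

3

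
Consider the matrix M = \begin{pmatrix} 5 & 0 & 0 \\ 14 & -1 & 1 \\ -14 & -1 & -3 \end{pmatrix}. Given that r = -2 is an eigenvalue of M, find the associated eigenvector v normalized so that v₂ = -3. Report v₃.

M + 2I = [[7, 0, 0], [14, 1, 1], [-14, -1, -1]].
Solving (M + 2I)v = 0 gives the eigenspace spanned by (0, -3, 3).
With v₂ = -3, v = (0, -3, 3), so v₃ = 3.

3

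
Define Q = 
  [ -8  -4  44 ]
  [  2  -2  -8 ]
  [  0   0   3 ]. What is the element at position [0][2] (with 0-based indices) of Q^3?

1580

Characteristic polynomial: λ^3 + 7λ^2 - 6λ - 72 = (λ - 3)(λ + 4)(λ + 6), so the eigenvalues are -6, -4, 3.
λ=3: eigenvector (4, 0, 1).
λ=-6: eigenvector (-2, 1, 0).
λ=-4: eigenvector (-1, 1, 0).
P = [[4, -2, -1], [0, 1, 1], [1, 0, 0]], D = diag(3, -6, -4), P⁻¹ = [[0, 0, 1], [-1, -1, 4], [1, 2, -4]].
Q³ = P·diag(27, -216, -64)·P⁻¹ = [[-368, -304, 1580], [152, 88, -608], [0, 0, 27]].
The requested entry is 1580.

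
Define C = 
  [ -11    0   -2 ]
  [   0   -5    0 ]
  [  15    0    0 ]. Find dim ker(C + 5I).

2

C + 5I = [[-6, 0, -2], [0, 0, 0], [15, 0, 5]].
This matrix has rank 1, so its null space has dimension 3 − 1 = 2.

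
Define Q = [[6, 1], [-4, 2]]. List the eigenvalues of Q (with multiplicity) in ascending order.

Characteristic polynomial: p(μ) = μ^2 - 8μ + 16 = (μ - 4)^2.
Roots (with multiplicity): 4, 4.

4, 4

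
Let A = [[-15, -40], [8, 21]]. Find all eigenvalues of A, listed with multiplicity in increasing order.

Characteristic polynomial: p(μ) = μ^2 - 6μ + 5 = (μ - 5)(μ - 1).
Roots (with multiplicity): 1, 5.

1, 5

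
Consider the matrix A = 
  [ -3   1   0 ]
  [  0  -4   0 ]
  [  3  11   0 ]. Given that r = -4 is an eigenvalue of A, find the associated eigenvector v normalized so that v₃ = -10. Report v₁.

-5

A + 4I = [[1, 1, 0], [0, 0, 0], [3, 11, 4]].
Solving (A + 4I)v = 0 gives the eigenspace spanned by (-5, 5, -10).
With v₃ = -10, v = (-5, 5, -10), so v₁ = -5.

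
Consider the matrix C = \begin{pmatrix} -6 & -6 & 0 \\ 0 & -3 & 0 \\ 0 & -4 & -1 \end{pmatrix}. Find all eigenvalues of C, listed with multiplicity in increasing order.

-6, -3, -1

Characteristic polynomial: p(μ) = μ^3 + 10μ^2 + 27μ + 18 = (μ + 1)(μ + 3)(μ + 6).
Roots (with multiplicity): -6, -3, -1.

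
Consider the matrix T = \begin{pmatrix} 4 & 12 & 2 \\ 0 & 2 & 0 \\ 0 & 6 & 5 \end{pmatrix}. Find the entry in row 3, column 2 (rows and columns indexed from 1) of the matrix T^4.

Characteristic polynomial: λ^3 - 11λ^2 + 38λ - 40 = (λ - 5)(λ - 4)(λ - 2), so the eigenvalues are 2, 4, 5.
λ=4: eigenvector (1, 0, 0).
λ=2: eigenvector (-4, 1, -2).
λ=5: eigenvector (2, 0, 1).
P = [[1, -4, 2], [0, 1, 0], [0, -2, 1]], D = diag(4, 2, 5), P⁻¹ = [[1, 0, -2], [0, 1, 0], [0, 2, 1]].
T⁴ = P·diag(256, 16, 625)·P⁻¹ = [[256, 2436, 738], [0, 16, 0], [0, 1218, 625]].
The requested entry is 1218.

1218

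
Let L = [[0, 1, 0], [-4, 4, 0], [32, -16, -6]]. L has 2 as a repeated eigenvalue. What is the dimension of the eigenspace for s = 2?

1

L − 2I = [[-2, 1, 0], [-4, 2, 0], [32, -16, -8]].
This matrix has rank 2, so its null space has dimension 3 − 2 = 1.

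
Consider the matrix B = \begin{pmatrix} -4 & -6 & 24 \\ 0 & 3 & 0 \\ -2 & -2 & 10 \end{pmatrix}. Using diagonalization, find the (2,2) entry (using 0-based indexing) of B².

Characteristic polynomial: λ^3 - 9λ^2 + 26λ - 24 = (λ - 4)(λ - 3)(λ - 2), so the eigenvalues are 2, 3, 4.
λ=4: eigenvector (3, 0, 1).
λ=3: eigenvector (6, 1, 2).
λ=2: eigenvector (-4, 0, -1).
P = [[3, 6, -4], [0, 1, 0], [1, 2, -1]], D = diag(4, 3, 2), P⁻¹ = [[-1, -2, 4], [0, 1, 0], [-1, 0, 3]].
B² = P·diag(16, 9, 4)·P⁻¹ = [[-32, -42, 144], [0, 9, 0], [-12, -14, 52]].
The requested entry is 52.

52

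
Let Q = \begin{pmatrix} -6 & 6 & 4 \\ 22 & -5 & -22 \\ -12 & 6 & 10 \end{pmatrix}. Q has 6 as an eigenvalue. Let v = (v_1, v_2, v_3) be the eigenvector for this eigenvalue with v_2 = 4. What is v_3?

Q − 6I = [[-12, 6, 4], [22, -11, -22], [-12, 6, 4]].
Solving (Q − 6I)v = 0 gives the eigenspace spanned by (2, 4, 0).
With v_2 = 4, v = (2, 4, 0), so v_3 = 0.

0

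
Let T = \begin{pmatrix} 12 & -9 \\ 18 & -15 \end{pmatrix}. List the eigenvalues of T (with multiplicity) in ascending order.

Characteristic polynomial: p(r) = r^2 + 3r - 18 = (r - 3)(r + 6).
Roots (with multiplicity): -6, 3.

-6, 3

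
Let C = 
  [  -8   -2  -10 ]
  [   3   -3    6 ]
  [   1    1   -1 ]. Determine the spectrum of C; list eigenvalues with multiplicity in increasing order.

Characteristic polynomial: p(r) = r^3 + 12r^2 + 45r + 54 = (r + 3)^2(r + 6).
Roots (with multiplicity): -6, -3, -3.

-6, -3, -3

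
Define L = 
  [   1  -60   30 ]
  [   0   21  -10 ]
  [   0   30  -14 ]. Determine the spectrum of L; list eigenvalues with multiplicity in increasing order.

Characteristic polynomial: p(t) = t^3 - 8t^2 + 13t - 6 = (t - 6)(t - 1)^2.
Roots (with multiplicity): 1, 1, 6.

1, 1, 6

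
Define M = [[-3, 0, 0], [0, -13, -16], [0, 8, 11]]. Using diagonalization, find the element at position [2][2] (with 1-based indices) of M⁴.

Characteristic polynomial: s^3 + 5s^2 - 9s - 45 = (s - 3)(s + 3)(s + 5), so the eigenvalues are -5, -3, 3.
s=-3: eigenvector (1, 0, 0).
s=3: eigenvector (0, 1, -1).
s=-5: eigenvector (0, 2, -1).
P = [[1, 0, 0], [0, 1, 2], [0, -1, -1]], D = diag(-3, 3, -5), P⁻¹ = [[1, 0, 0], [0, -1, -2], [0, 1, 1]].
M⁴ = P·diag(81, 81, 625)·P⁻¹ = [[81, 0, 0], [0, 1169, 1088], [0, -544, -463]].
The requested entry is 1169.

1169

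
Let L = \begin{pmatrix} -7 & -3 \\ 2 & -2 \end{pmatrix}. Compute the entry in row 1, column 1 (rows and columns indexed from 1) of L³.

-247

Characteristic polynomial: λ^2 + 9λ + 20 = (λ + 4)(λ + 5), so the eigenvalues are -5, -4.
λ=-4: eigenvector (1, -1).
λ=-5: eigenvector (3, -2).
P = [[1, 3], [-1, -2]], D = diag(-4, -5), P⁻¹ = [[-2, -3], [1, 1]].
L³ = P·diag(-64, -125)·P⁻¹ = [[-247, -183], [122, 58]].
The requested entry is -247.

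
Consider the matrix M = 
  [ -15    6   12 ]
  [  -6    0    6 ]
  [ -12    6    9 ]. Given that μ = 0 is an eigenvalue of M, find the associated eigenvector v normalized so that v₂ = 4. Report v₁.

8

M = [[-15, 6, 12], [-6, 0, 6], [-12, 6, 9]].
Solving (M)v = 0 gives the eigenspace spanned by (8, 4, 8).
With v₂ = 4, v = (8, 4, 8), so v₁ = 8.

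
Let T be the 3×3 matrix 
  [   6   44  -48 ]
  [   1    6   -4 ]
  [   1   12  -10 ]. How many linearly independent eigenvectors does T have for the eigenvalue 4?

T − 4I = [[2, 44, -48], [1, 2, -4], [1, 12, -14]].
This matrix has rank 2, so its null space has dimension 3 − 2 = 1.

1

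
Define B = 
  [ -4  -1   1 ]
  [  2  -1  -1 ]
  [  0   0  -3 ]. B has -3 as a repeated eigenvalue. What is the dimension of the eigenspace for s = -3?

1

B + 3I = [[-1, -1, 1], [2, 2, -1], [0, 0, 0]].
This matrix has rank 2, so its null space has dimension 3 − 2 = 1.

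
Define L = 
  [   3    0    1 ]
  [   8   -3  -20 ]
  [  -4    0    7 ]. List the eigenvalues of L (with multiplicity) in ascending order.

Characteristic polynomial: p(s) = s^3 - 7s^2 - 5s + 75 = (s - 5)^2(s + 3).
Roots (with multiplicity): -3, 5, 5.

-3, 5, 5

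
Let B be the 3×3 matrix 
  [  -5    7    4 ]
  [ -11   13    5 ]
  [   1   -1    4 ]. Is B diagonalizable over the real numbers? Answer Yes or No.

Characteristic polynomial: p(λ) = λ^3 - 12λ^2 + 45λ - 50 = (λ - 5)^2(λ - 2).
λ = 5 has algebraic multiplicity 2; rank(B − 5I) = 2, so geometric multiplicity = 1.
Geometric multiplicity < algebraic multiplicity, so B is not diagonalizable.

No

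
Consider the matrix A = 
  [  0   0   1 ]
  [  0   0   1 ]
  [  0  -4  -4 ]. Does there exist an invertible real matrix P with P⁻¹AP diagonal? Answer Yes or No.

No

Characteristic polynomial: p(t) = t^3 + 4t^2 + 4t = t(t + 2)^2.
t = -2 has algebraic multiplicity 2; rank(A + 2I) = 2, so geometric multiplicity = 1.
Geometric multiplicity < algebraic multiplicity, so A is not diagonalizable.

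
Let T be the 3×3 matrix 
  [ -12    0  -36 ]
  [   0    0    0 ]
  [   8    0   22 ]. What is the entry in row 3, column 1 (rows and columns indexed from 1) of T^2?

Characteristic polynomial: r^3 - 10r^2 + 24r = r(r - 6)(r - 4), so the eigenvalues are 0, 4, 6.
r=6: eigenvector (-2, 0, 1).
r=0: eigenvector (0, 1, 0).
r=4: eigenvector (9, 0, -4).
P = [[-2, 0, 9], [0, 1, 0], [1, 0, -4]], D = diag(6, 0, 4), P⁻¹ = [[4, 0, 9], [0, 1, 0], [1, 0, 2]].
T² = P·diag(36, 0, 16)·P⁻¹ = [[-144, 0, -360], [0, 0, 0], [80, 0, 196]].
The requested entry is 80.

80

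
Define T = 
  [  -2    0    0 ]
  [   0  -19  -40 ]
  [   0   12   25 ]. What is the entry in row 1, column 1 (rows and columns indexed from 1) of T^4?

16

Characteristic polynomial: μ^3 - 4μ^2 - 7μ + 10 = (μ - 5)(μ - 1)(μ + 2), so the eigenvalues are -2, 1, 5.
μ=-2: eigenvector (1, 0, 0).
μ=1: eigenvector (0, -2, 1).
μ=5: eigenvector (0, -5, 3).
P = [[1, 0, 0], [0, -2, -5], [0, 1, 3]], D = diag(-2, 1, 5), P⁻¹ = [[1, 0, 0], [0, -3, -5], [0, 1, 2]].
T⁴ = P·diag(16, 1, 625)·P⁻¹ = [[16, 0, 0], [0, -3119, -6240], [0, 1872, 3745]].
The requested entry is 16.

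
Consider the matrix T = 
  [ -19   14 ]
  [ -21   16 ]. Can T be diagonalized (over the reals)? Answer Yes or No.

Yes

Characteristic polynomial: p(s) = s^2 + 3s - 10 = (s - 2)(s + 5).
All 2 eigenvalues are distinct, so T is diagonalizable.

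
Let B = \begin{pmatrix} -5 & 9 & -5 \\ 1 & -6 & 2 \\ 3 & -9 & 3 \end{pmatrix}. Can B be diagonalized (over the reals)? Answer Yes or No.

Characteristic polynomial: p(s) = s^3 + 8s^2 + 21s + 18 = (s + 2)(s + 3)^2.
s = -3 has algebraic multiplicity 2; rank(B + 3I) = 2, so geometric multiplicity = 1.
Geometric multiplicity < algebraic multiplicity, so B is not diagonalizable.

No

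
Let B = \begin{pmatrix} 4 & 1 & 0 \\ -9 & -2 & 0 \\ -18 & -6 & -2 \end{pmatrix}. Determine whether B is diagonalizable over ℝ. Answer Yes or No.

Characteristic polynomial: p(μ) = μ^3 - 3μ + 2 = (μ - 1)^2(μ + 2).
μ = 1 has algebraic multiplicity 2; rank(B − 1I) = 2, so geometric multiplicity = 1.
Geometric multiplicity < algebraic multiplicity, so B is not diagonalizable.

No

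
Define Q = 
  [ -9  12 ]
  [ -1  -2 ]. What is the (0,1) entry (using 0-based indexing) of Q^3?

1092

Characteristic polynomial: λ^2 + 11λ + 30 = (λ + 5)(λ + 6), so the eigenvalues are -6, -5.
λ=-6: eigenvector (4, 1).
λ=-5: eigenvector (3, 1).
P = [[4, 3], [1, 1]], D = diag(-6, -5), P⁻¹ = [[1, -3], [-1, 4]].
Q³ = P·diag(-216, -125)·P⁻¹ = [[-489, 1092], [-91, 148]].
The requested entry is 1092.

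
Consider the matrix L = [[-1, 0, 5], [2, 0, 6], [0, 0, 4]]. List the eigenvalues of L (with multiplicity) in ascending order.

Characteristic polynomial: p(r) = r^3 - 3r^2 - 4r = r(r - 4)(r + 1).
Roots (with multiplicity): -1, 0, 4.

-1, 0, 4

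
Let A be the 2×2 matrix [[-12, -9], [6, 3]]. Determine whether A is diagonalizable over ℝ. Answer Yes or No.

Yes

Characteristic polynomial: p(r) = r^2 + 9r + 18 = (r + 3)(r + 6).
All 2 eigenvalues are distinct, so A is diagonalizable.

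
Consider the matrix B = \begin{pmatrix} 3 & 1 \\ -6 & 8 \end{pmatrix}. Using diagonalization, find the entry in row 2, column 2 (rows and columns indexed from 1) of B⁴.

2638

Characteristic polynomial: r^2 - 11r + 30 = (r - 6)(r - 5), so the eigenvalues are 5, 6.
r=6: eigenvector (1, 3).
r=5: eigenvector (1, 2).
P = [[1, 1], [3, 2]], D = diag(6, 5), P⁻¹ = [[-2, 1], [3, -1]].
B⁴ = P·diag(1296, 625)·P⁻¹ = [[-717, 671], [-4026, 2638]].
The requested entry is 2638.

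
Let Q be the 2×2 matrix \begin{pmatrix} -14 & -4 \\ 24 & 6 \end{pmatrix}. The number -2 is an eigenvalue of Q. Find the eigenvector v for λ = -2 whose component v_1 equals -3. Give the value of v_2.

9

Q + 2I = [[-12, -4], [24, 8]].
Solving (Q + 2I)v = 0 gives the eigenspace spanned by (-3, 9).
With v_1 = -3, v = (-3, 9), so v_2 = 9.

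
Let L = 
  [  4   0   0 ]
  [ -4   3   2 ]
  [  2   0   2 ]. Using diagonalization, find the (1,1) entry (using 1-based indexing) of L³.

Characteristic polynomial: r^3 - 9r^2 + 26r - 24 = (r - 4)(r - 3)(r - 2), so the eigenvalues are 2, 3, 4.
r=4: eigenvector (1, -2, 1).
r=3: eigenvector (0, 1, 0).
r=2: eigenvector (0, -2, 1).
P = [[1, 0, 0], [-2, 1, -2], [1, 0, 1]], D = diag(4, 3, 2), P⁻¹ = [[1, 0, 0], [0, 1, 2], [-1, 0, 1]].
L³ = P·diag(64, 27, 8)·P⁻¹ = [[64, 0, 0], [-112, 27, 38], [56, 0, 8]].
The requested entry is 64.

64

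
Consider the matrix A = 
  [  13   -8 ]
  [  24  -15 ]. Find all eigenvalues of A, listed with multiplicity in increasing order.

-3, 1

Characteristic polynomial: p(s) = s^2 + 2s - 3 = (s - 1)(s + 3).
Roots (with multiplicity): -3, 1.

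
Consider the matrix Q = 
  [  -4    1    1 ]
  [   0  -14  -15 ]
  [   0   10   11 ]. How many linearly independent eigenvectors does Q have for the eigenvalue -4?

Q + 4I = [[0, 1, 1], [0, -10, -15], [0, 10, 15]].
This matrix has rank 2, so its null space has dimension 3 − 2 = 1.

1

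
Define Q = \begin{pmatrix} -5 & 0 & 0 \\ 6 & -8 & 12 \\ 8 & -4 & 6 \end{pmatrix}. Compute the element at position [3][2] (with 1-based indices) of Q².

8

Characteristic polynomial: λ^3 + 7λ^2 + 10λ = λ(λ + 2)(λ + 5), so the eigenvalues are -5, -2, 0.
λ=-5: eigenvector (1, 2, 0).
λ=0: eigenvector (0, -3, -2).
λ=-2: eigenvector (0, 2, 1).
P = [[1, 0, 0], [2, -3, 2], [0, -2, 1]], D = diag(-5, 0, -2), P⁻¹ = [[1, 0, 0], [-2, 1, -2], [-4, 2, -3]].
Q² = P·diag(25, 0, 4)·P⁻¹ = [[25, 0, 0], [18, 16, -24], [-16, 8, -12]].
The requested entry is 8.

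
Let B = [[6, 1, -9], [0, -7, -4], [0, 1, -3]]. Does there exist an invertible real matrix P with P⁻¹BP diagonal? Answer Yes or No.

No

Characteristic polynomial: p(μ) = μ^3 + 4μ^2 - 35μ - 150 = (μ - 6)(μ + 5)^2.
μ = -5 has algebraic multiplicity 2; rank(B + 5I) = 2, so geometric multiplicity = 1.
Geometric multiplicity < algebraic multiplicity, so B is not diagonalizable.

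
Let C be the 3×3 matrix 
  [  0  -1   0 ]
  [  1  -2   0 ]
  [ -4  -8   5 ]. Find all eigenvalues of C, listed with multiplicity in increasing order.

Characteristic polynomial: p(λ) = λ^3 - 3λ^2 - 9λ - 5 = (λ - 5)(λ + 1)^2.
Roots (with multiplicity): -1, -1, 5.

-1, -1, 5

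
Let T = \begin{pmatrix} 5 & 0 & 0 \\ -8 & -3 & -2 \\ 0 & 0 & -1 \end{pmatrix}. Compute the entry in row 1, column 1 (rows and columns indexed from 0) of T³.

Characteristic polynomial: r^3 - r^2 - 17r - 15 = (r - 5)(r + 1)(r + 3), so the eigenvalues are -3, -1, 5.
r=5: eigenvector (1, -1, 0).
r=-3: eigenvector (0, 1, 0).
r=-1: eigenvector (0, -1, 1).
P = [[1, 0, 0], [-1, 1, -1], [0, 0, 1]], D = diag(5, -3, -1), P⁻¹ = [[1, 0, 0], [1, 1, 1], [0, 0, 1]].
T³ = P·diag(125, -27, -1)·P⁻¹ = [[125, 0, 0], [-152, -27, -26], [0, 0, -1]].
The requested entry is -27.

-27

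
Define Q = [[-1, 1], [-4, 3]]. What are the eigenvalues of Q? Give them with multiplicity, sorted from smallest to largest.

1, 1

Characteristic polynomial: p(r) = r^2 - 2r + 1 = (r - 1)^2.
Roots (with multiplicity): 1, 1.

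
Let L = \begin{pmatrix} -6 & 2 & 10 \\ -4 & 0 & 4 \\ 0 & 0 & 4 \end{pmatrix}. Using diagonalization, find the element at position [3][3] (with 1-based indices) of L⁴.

256

Characteristic polynomial: λ^3 + 2λ^2 - 16λ - 32 = (λ - 4)(λ + 2)(λ + 4), so the eigenvalues are -4, -2, 4.
λ=-4: eigenvector (1, 1, 0).
λ=-2: eigenvector (1, 2, 0).
λ=4: eigenvector (1, 0, 1).
P = [[1, 1, 1], [1, 2, 0], [0, 0, 1]], D = diag(-4, -2, 4), P⁻¹ = [[2, -1, -2], [-1, 1, 1], [0, 0, 1]].
L⁴ = P·diag(256, 16, 256)·P⁻¹ = [[496, -240, -240], [480, -224, -480], [0, 0, 256]].
The requested entry is 256.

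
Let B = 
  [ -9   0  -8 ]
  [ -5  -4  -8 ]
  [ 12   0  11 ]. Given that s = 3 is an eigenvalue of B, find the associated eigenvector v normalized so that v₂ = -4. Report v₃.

6

B − 3I = [[-12, 0, -8], [-5, -7, -8], [12, 0, 8]].
Solving (B − 3I)v = 0 gives the eigenspace spanned by (-4, -4, 6).
With v₂ = -4, v = (-4, -4, 6), so v₃ = 6.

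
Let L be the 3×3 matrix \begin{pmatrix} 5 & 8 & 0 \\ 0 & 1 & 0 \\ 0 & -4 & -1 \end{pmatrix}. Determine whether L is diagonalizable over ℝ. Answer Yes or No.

Characteristic polynomial: p(λ) = λ^3 - 5λ^2 - λ + 5 = (λ - 5)(λ - 1)(λ + 1).
All 3 eigenvalues are distinct, so L is diagonalizable.

Yes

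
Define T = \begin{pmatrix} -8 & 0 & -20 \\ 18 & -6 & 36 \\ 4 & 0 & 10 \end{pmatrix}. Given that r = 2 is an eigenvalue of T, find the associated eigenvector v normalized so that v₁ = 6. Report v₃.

T − 2I = [[-10, 0, -20], [18, -8, 36], [4, 0, 8]].
Solving (T − 2I)v = 0 gives the eigenspace spanned by (6, 0, -3).
With v₁ = 6, v = (6, 0, -3), so v₃ = -3.

-3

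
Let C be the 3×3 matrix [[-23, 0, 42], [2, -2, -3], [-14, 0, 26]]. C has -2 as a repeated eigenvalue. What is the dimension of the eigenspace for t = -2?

C + 2I = [[-21, 0, 42], [2, 0, -3], [-14, 0, 28]].
This matrix has rank 2, so its null space has dimension 3 − 2 = 1.

1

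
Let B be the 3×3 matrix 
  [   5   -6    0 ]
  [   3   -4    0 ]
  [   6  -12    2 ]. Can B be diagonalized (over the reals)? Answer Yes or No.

Characteristic polynomial: p(s) = s^3 - 3s^2 + 4 = (s - 2)^2(s + 1).
s = 2 has algebraic multiplicity 2; rank(B − 2I) = 1, so geometric multiplicity = 2.
Every eigenvalue has geometric = algebraic multiplicity, so B is diagonalizable.

Yes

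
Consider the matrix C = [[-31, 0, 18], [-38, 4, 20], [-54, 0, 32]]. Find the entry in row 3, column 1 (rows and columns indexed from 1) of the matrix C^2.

-54

Characteristic polynomial: t^3 - 5t^2 - 16t + 80 = (t - 5)(t - 4)(t + 4), so the eigenvalues are -4, 4, 5.
t=5: eigenvector (1, 2, 2).
t=4: eigenvector (0, 1, 0).
t=-4: eigenvector (-2, -2, -3).
P = [[1, 0, -2], [2, 1, -2], [2, 0, -3]], D = diag(5, 4, -4), P⁻¹ = [[-3, 0, 2], [2, 1, -2], [-2, 0, 1]].
C² = P·diag(25, 16, 16)·P⁻¹ = [[-11, 0, 18], [-54, 16, 36], [-54, 0, 52]].
The requested entry is -54.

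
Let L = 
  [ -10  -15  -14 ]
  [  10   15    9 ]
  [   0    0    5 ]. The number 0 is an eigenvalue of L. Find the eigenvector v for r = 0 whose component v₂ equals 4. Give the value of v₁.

L = [[-10, -15, -14], [10, 15, 9], [0, 0, 5]].
Solving (L)v = 0 gives the eigenspace spanned by (-6, 4, 0).
With v₂ = 4, v = (-6, 4, 0), so v₁ = -6.

-6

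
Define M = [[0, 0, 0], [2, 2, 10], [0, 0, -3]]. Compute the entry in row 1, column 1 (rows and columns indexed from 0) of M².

4

Characteristic polynomial: r^3 + r^2 - 6r = r(r - 2)(r + 3), so the eigenvalues are -3, 0, 2.
r=0: eigenvector (1, -1, 0).
r=2: eigenvector (0, 1, 0).
r=-3: eigenvector (0, -2, 1).
P = [[1, 0, 0], [-1, 1, -2], [0, 0, 1]], D = diag(0, 2, -3), P⁻¹ = [[1, 0, 0], [1, 1, 2], [0, 0, 1]].
M² = P·diag(0, 4, 9)·P⁻¹ = [[0, 0, 0], [4, 4, -10], [0, 0, 9]].
The requested entry is 4.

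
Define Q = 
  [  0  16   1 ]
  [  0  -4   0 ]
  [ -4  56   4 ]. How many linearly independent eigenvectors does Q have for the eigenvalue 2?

1

Q − 2I = [[-2, 16, 1], [0, -6, 0], [-4, 56, 2]].
This matrix has rank 2, so its null space has dimension 3 − 2 = 1.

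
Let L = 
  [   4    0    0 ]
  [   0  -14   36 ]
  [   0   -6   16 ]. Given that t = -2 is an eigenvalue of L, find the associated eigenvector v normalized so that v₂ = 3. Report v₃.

L + 2I = [[6, 0, 0], [0, -12, 36], [0, -6, 18]].
Solving (L + 2I)v = 0 gives the eigenspace spanned by (0, 3, 1).
With v₂ = 3, v = (0, 3, 1), so v₃ = 1.

1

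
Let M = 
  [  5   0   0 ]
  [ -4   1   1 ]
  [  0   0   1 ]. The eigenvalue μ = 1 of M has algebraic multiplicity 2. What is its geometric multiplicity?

1

M − 1I = [[4, 0, 0], [-4, 0, 1], [0, 0, 0]].
This matrix has rank 2, so its null space has dimension 3 − 2 = 1.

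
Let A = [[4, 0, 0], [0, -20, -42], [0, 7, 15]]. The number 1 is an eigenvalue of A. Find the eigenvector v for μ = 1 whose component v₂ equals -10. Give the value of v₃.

A − 1I = [[3, 0, 0], [0, -21, -42], [0, 7, 14]].
Solving (A − 1I)v = 0 gives the eigenspace spanned by (0, -10, 5).
With v₂ = -10, v = (0, -10, 5), so v₃ = 5.

5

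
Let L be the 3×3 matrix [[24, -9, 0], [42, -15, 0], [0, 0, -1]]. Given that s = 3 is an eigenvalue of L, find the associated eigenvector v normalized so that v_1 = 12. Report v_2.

L − 3I = [[21, -9, 0], [42, -18, 0], [0, 0, -4]].
Solving (L − 3I)v = 0 gives the eigenspace spanned by (12, 28, 0).
With v_1 = 12, v = (12, 28, 0), so v_2 = 28.

28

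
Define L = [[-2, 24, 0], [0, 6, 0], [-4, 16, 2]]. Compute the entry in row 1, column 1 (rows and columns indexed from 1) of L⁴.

16

Characteristic polynomial: λ^3 - 6λ^2 - 4λ + 24 = (λ - 6)(λ - 2)(λ + 2), so the eigenvalues are -2, 2, 6.
λ=6: eigenvector (3, 1, 1).
λ=-2: eigenvector (1, 0, 1).
λ=2: eigenvector (0, 0, 1).
P = [[3, 1, 0], [1, 0, 0], [1, 1, 1]], D = diag(6, -2, 2), P⁻¹ = [[0, 1, 0], [1, -3, 0], [-1, 2, 1]].
L⁴ = P·diag(1296, 16, 16)·P⁻¹ = [[16, 3840, 0], [0, 1296, 0], [0, 1280, 16]].
The requested entry is 16.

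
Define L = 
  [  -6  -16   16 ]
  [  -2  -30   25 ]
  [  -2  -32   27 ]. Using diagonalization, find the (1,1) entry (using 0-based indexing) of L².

132

Characteristic polynomial: λ^3 + 9λ^2 + 8λ - 60 = (λ - 2)(λ + 5)(λ + 6), so the eigenvalues are -6, -5, 2.
λ=2: eigenvector (-2, -3, -4).
λ=-6: eigenvector (1, 2, 2).
λ=-5: eigenvector (0, 1, 1).
P = [[-2, 1, 0], [-3, 2, 1], [-4, 2, 1]], D = diag(2, -6, -5), P⁻¹ = [[0, 1, -1], [1, 2, -2], [-2, 0, 1]].
L² = P·diag(4, 36, 25)·P⁻¹ = [[36, 64, -64], [22, 132, -107], [22, 128, -103]].
The requested entry is 132.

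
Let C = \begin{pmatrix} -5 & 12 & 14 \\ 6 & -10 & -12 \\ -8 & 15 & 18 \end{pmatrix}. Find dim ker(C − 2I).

C − 2I = [[-7, 12, 14], [6, -12, -12], [-8, 15, 16]].
This matrix has rank 2, so its null space has dimension 3 − 2 = 1.

1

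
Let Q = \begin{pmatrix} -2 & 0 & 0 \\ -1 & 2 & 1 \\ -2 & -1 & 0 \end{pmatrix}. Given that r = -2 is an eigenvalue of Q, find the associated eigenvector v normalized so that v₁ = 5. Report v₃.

5

Q + 2I = [[0, 0, 0], [-1, 4, 1], [-2, -1, 2]].
Solving (Q + 2I)v = 0 gives the eigenspace spanned by (5, 0, 5).
With v₁ = 5, v = (5, 0, 5), so v₃ = 5.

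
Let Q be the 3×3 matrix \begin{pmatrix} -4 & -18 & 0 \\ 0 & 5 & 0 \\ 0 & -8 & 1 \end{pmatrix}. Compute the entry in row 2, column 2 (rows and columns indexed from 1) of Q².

25

Characteristic polynomial: λ^3 - 2λ^2 - 19λ + 20 = (λ - 5)(λ - 1)(λ + 4), so the eigenvalues are -4, 1, 5.
λ=1: eigenvector (0, 0, 1).
λ=5: eigenvector (-2, 1, -2).
λ=-4: eigenvector (1, 0, 0).
P = [[0, -2, 1], [0, 1, 0], [1, -2, 0]], D = diag(1, 5, -4), P⁻¹ = [[0, 2, 1], [0, 1, 0], [1, 2, 0]].
Q² = P·diag(1, 25, 16)·P⁻¹ = [[16, -18, 0], [0, 25, 0], [0, -48, 1]].
The requested entry is 25.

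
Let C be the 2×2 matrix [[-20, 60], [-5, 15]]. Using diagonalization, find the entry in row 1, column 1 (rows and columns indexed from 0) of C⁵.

9375

Characteristic polynomial: r^2 + 5r = r(r + 5), so the eigenvalues are -5, 0.
r=0: eigenvector (3, 1).
r=-5: eigenvector (4, 1).
P = [[3, 4], [1, 1]], D = diag(0, -5), P⁻¹ = [[-1, 4], [1, -3]].
C⁵ = P·diag(0, -3125)·P⁻¹ = [[-12500, 37500], [-3125, 9375]].
The requested entry is 9375.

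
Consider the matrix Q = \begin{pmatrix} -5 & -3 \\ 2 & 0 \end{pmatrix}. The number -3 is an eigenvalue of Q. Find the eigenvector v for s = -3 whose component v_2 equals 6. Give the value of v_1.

-9

Q + 3I = [[-2, -3], [2, 3]].
Solving (Q + 3I)v = 0 gives the eigenspace spanned by (-9, 6).
With v_2 = 6, v = (-9, 6), so v_1 = -9.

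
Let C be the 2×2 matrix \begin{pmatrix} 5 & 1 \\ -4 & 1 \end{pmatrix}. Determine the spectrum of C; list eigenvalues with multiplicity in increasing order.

3, 3

Characteristic polynomial: p(λ) = λ^2 - 6λ + 9 = (λ - 3)^2.
Roots (with multiplicity): 3, 3.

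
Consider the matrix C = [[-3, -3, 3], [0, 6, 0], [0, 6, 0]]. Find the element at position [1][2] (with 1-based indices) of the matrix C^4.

81

Characteristic polynomial: s^3 - 3s^2 - 18s = s(s - 6)(s + 3), so the eigenvalues are -3, 0, 6.
s=-3: eigenvector (1, 0, 0).
s=6: eigenvector (0, 1, 1).
s=0: eigenvector (1, 0, 1).
P = [[1, 0, 1], [0, 1, 0], [0, 1, 1]], D = diag(-3, 6, 0), P⁻¹ = [[1, 1, -1], [0, 1, 0], [0, -1, 1]].
C⁴ = P·diag(81, 1296, 0)·P⁻¹ = [[81, 81, -81], [0, 1296, 0], [0, 1296, 0]].
The requested entry is 81.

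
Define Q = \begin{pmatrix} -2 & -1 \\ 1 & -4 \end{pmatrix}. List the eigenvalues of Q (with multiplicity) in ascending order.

-3, -3

Characteristic polynomial: p(s) = s^2 + 6s + 9 = (s + 3)^2.
Roots (with multiplicity): -3, -3.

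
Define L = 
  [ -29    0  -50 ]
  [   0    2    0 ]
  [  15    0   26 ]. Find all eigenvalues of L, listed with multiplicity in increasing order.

Characteristic polynomial: p(λ) = λ^3 + λ^2 - 10λ + 8 = (λ - 2)(λ - 1)(λ + 4).
Roots (with multiplicity): -4, 1, 2.

-4, 1, 2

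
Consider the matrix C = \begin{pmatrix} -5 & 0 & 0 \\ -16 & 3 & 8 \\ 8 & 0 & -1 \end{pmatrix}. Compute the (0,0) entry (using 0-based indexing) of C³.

-125

Characteristic polynomial: s^3 + 3s^2 - 13s - 15 = (s - 3)(s + 1)(s + 5), so the eigenvalues are -5, -1, 3.
s=3: eigenvector (0, 1, 0).
s=-5: eigenvector (1, 4, -2).
s=-1: eigenvector (0, -2, 1).
P = [[0, 1, 0], [1, 4, -2], [0, -2, 1]], D = diag(3, -5, -1), P⁻¹ = [[0, 1, 2], [1, 0, 0], [2, 0, 1]].
C³ = P·diag(27, -125, -1)·P⁻¹ = [[-125, 0, 0], [-496, 27, 56], [248, 0, -1]].
The requested entry is -125.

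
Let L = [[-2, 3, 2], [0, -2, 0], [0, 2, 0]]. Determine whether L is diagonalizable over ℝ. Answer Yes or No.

No

Characteristic polynomial: p(μ) = μ^3 + 4μ^2 + 4μ = μ(μ + 2)^2.
μ = -2 has algebraic multiplicity 2; rank(L + 2I) = 2, so geometric multiplicity = 1.
Geometric multiplicity < algebraic multiplicity, so L is not diagonalizable.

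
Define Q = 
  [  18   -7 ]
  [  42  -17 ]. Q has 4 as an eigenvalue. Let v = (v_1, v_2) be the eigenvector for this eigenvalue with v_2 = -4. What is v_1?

Q − 4I = [[14, -7], [42, -21]].
Solving (Q − 4I)v = 0 gives the eigenspace spanned by (-2, -4).
With v_2 = -4, v = (-2, -4), so v_1 = -2.

-2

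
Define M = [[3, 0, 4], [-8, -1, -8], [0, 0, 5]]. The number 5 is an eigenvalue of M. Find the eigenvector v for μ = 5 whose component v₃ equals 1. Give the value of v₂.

M − 5I = [[-2, 0, 4], [-8, -6, -8], [0, 0, 0]].
Solving (M − 5I)v = 0 gives the eigenspace spanned by (2, -4, 1).
With v₃ = 1, v = (2, -4, 1), so v₂ = -4.

-4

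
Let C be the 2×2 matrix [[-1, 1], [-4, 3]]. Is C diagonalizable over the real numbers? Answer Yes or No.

Characteristic polynomial: p(μ) = μ^2 - 2μ + 1 = (μ - 1)^2.
μ = 1 has algebraic multiplicity 2; rank(C − 1I) = 1, so geometric multiplicity = 1.
Geometric multiplicity < algebraic multiplicity, so C is not diagonalizable.

No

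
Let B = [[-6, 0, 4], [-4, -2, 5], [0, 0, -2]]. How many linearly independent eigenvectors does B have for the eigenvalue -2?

B + 2I = [[-4, 0, 4], [-4, 0, 5], [0, 0, 0]].
This matrix has rank 2, so its null space has dimension 3 − 2 = 1.

1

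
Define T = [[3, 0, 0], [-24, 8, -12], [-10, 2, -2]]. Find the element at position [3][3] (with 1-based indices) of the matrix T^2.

Characteristic polynomial: λ^3 - 9λ^2 + 26λ - 24 = (λ - 4)(λ - 3)(λ - 2), so the eigenvalues are 2, 3, 4.
λ=3: eigenvector (1, 0, -2).
λ=4: eigenvector (0, 3, 1).
λ=2: eigenvector (0, 2, 1).
P = [[1, 0, 0], [0, 3, 2], [-2, 1, 1]], D = diag(3, 4, 2), P⁻¹ = [[1, 0, 0], [-4, 1, -2], [6, -1, 3]].
T² = P·diag(9, 16, 4)·P⁻¹ = [[9, 0, 0], [-144, 40, -72], [-58, 12, -20]].
The requested entry is -20.

-20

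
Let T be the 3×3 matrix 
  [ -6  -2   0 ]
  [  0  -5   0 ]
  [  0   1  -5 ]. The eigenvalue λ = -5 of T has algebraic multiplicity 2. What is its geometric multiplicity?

1

T + 5I = [[-1, -2, 0], [0, 0, 0], [0, 1, 0]].
This matrix has rank 2, so its null space has dimension 3 − 2 = 1.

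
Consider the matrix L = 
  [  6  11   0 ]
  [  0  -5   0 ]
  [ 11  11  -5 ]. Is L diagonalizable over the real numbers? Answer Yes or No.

Characteristic polynomial: p(s) = s^3 + 4s^2 - 35s - 150 = (s - 6)(s + 5)^2.
s = -5 has algebraic multiplicity 2; rank(L + 5I) = 1, so geometric multiplicity = 2.
Every eigenvalue has geometric = algebraic multiplicity, so L is diagonalizable.

Yes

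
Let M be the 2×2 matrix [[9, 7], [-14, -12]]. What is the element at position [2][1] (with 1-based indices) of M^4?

Characteristic polynomial: λ^2 + 3λ - 10 = (λ - 2)(λ + 5), so the eigenvalues are -5, 2.
λ=-5: eigenvector (1, -2).
λ=2: eigenvector (1, -1).
P = [[1, 1], [-2, -1]], D = diag(-5, 2), P⁻¹ = [[-1, -1], [2, 1]].
M⁴ = P·diag(625, 16)·P⁻¹ = [[-593, -609], [1218, 1234]].
The requested entry is 1218.

1218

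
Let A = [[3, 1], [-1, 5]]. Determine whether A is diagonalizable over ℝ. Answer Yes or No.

Characteristic polynomial: p(t) = t^2 - 8t + 16 = (t - 4)^2.
t = 4 has algebraic multiplicity 2; rank(A − 4I) = 1, so geometric multiplicity = 1.
Geometric multiplicity < algebraic multiplicity, so A is not diagonalizable.

No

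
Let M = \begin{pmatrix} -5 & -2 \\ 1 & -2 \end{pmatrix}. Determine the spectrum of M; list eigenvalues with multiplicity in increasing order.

Characteristic polynomial: p(t) = t^2 + 7t + 12 = (t + 3)(t + 4).
Roots (with multiplicity): -4, -3.

-4, -3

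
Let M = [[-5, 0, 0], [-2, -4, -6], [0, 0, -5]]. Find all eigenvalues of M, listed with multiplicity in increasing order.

Characteristic polynomial: p(t) = t^3 + 14t^2 + 65t + 100 = (t + 4)(t + 5)^2.
Roots (with multiplicity): -5, -5, -4.

-5, -5, -4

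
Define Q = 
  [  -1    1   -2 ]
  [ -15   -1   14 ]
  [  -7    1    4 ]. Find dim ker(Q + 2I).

Q + 2I = [[1, 1, -2], [-15, 1, 14], [-7, 1, 6]].
This matrix has rank 2, so its null space has dimension 3 − 2 = 1.

1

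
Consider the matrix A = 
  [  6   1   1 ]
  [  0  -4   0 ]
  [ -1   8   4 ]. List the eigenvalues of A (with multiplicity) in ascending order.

Characteristic polynomial: p(μ) = μ^3 - 6μ^2 - 15μ + 100 = (μ - 5)^2(μ + 4).
Roots (with multiplicity): -4, 5, 5.

-4, 5, 5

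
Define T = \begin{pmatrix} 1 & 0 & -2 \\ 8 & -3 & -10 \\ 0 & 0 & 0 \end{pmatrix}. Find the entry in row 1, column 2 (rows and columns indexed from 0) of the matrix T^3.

-58

Characteristic polynomial: s^3 + 2s^2 - 3s = s(s - 1)(s + 3), so the eigenvalues are -3, 0, 1.
s=1: eigenvector (1, 2, 0).
s=-3: eigenvector (0, 1, 0).
s=0: eigenvector (2, 2, 1).
P = [[1, 0, 2], [2, 1, 2], [0, 0, 1]], D = diag(1, -3, 0), P⁻¹ = [[1, 0, -2], [-2, 1, 2], [0, 0, 1]].
T³ = P·diag(1, -27, 0)·P⁻¹ = [[1, 0, -2], [56, -27, -58], [0, 0, 0]].
The requested entry is -58.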